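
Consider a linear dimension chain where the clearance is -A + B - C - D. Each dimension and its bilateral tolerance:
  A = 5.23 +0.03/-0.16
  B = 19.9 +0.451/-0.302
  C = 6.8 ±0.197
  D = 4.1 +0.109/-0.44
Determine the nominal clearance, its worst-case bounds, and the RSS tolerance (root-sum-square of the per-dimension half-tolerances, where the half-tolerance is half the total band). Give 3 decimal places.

Stack each dimension's contribution:
  -A: nom -5.230 → Σnom=-5.230; wc +0.160/-0.030 → slack +0.160/-0.030; half-tol=0.095, Σhalf²=0.009025
  +B: nom +19.900 → Σnom=14.670; wc +0.451/-0.302 → slack +0.611/-0.332; half-tol=0.377, Σhalf²=0.150777
  -C: nom -6.800 → Σnom=7.870; wc +0.197/-0.197 → slack +0.808/-0.529; half-tol=0.197, Σhalf²=0.189586
  -D: nom -4.100 → Σnom=3.770; wc +0.440/-0.109 → slack +1.248/-0.638; half-tol=0.275, Σhalf²=0.264937
Nominal = 3.770. Worst-case = [3.770 - 0.638, 3.770 + 1.248] = [3.132, 5.018]. RSS = √0.264937 = 0.515.

nominal=3.770 wc=[3.132,5.018] rss=0.515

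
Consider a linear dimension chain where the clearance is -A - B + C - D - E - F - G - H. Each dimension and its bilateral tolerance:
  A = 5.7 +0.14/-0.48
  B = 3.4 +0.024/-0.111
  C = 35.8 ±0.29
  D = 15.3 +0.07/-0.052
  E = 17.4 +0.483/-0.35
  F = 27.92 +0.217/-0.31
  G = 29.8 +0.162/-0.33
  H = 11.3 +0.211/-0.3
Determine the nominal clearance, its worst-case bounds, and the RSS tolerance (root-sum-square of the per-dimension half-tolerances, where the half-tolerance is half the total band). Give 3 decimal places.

Stack each dimension's contribution:
  -A: nom -5.700 → Σnom=-5.700; wc +0.480/-0.140 → slack +0.480/-0.140; half-tol=0.310, Σhalf²=0.096100
  -B: nom -3.400 → Σnom=-9.100; wc +0.111/-0.024 → slack +0.591/-0.164; half-tol=0.068, Σhalf²=0.100656
  +C: nom +35.800 → Σnom=26.700; wc +0.290/-0.290 → slack +0.881/-0.454; half-tol=0.290, Σhalf²=0.184756
  -D: nom -15.300 → Σnom=11.400; wc +0.052/-0.070 → slack +0.933/-0.524; half-tol=0.061, Σhalf²=0.188477
  -E: nom -17.400 → Σnom=-6.000; wc +0.350/-0.483 → slack +1.283/-1.007; half-tol=0.416, Σhalf²=0.361950
  -F: nom -27.920 → Σnom=-33.920; wc +0.310/-0.217 → slack +1.593/-1.224; half-tol=0.264, Σhalf²=0.431382
  -G: nom -29.800 → Σnom=-63.720; wc +0.330/-0.162 → slack +1.923/-1.386; half-tol=0.246, Σhalf²=0.491898
  -H: nom -11.300 → Σnom=-75.020; wc +0.300/-0.211 → slack +2.223/-1.597; half-tol=0.256, Σhalf²=0.557178
Nominal = -75.020. Worst-case = [-75.020 - 1.597, -75.020 + 2.223] = [-76.617, -72.797]. RSS = √0.557178 = 0.746.

nominal=-75.020 wc=[-76.617,-72.797] rss=0.746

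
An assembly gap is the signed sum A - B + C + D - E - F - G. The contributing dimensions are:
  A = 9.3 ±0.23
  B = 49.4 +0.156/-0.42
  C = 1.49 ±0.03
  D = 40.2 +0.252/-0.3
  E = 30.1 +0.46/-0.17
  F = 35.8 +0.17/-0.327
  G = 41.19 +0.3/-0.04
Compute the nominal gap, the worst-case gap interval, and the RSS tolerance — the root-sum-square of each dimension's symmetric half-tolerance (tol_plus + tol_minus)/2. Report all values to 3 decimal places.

nominal=-105.500 wc=[-107.146,-104.031] rss=0.635

Stack each dimension's contribution:
  +A: nom +9.300 → Σnom=9.300; wc +0.230/-0.230 → slack +0.230/-0.230; half-tol=0.230, Σhalf²=0.052900
  -B: nom -49.400 → Σnom=-40.100; wc +0.420/-0.156 → slack +0.650/-0.386; half-tol=0.288, Σhalf²=0.135844
  +C: nom +1.490 → Σnom=-38.610; wc +0.030/-0.030 → slack +0.680/-0.416; half-tol=0.030, Σhalf²=0.136744
  +D: nom +40.200 → Σnom=1.590; wc +0.252/-0.300 → slack +0.932/-0.716; half-tol=0.276, Σhalf²=0.212920
  -E: nom -30.100 → Σnom=-28.510; wc +0.170/-0.460 → slack +1.102/-1.176; half-tol=0.315, Σhalf²=0.312145
  -F: nom -35.800 → Σnom=-64.310; wc +0.327/-0.170 → slack +1.429/-1.346; half-tol=0.248, Σhalf²=0.373897
  -G: nom -41.190 → Σnom=-105.500; wc +0.040/-0.300 → slack +1.469/-1.646; half-tol=0.170, Σhalf²=0.402797
Nominal = -105.500. Worst-case = [-105.500 - 1.646, -105.500 + 1.469] = [-107.146, -104.031]. RSS = √0.402797 = 0.635.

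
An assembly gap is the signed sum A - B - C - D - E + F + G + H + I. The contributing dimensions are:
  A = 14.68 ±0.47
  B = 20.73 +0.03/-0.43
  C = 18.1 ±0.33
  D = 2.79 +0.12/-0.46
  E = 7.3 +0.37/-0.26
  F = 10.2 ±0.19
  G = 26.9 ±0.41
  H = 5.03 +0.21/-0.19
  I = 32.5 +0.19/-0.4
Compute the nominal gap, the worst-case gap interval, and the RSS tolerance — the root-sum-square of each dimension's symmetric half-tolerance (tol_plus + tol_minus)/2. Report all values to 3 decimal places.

Stack each dimension's contribution:
  +A: nom +14.680 → Σnom=14.680; wc +0.470/-0.470 → slack +0.470/-0.470; half-tol=0.470, Σhalf²=0.220900
  -B: nom -20.730 → Σnom=-6.050; wc +0.430/-0.030 → slack +0.900/-0.500; half-tol=0.230, Σhalf²=0.273800
  -C: nom -18.100 → Σnom=-24.150; wc +0.330/-0.330 → slack +1.230/-0.830; half-tol=0.330, Σhalf²=0.382700
  -D: nom -2.790 → Σnom=-26.940; wc +0.460/-0.120 → slack +1.690/-0.950; half-tol=0.290, Σhalf²=0.466800
  -E: nom -7.300 → Σnom=-34.240; wc +0.260/-0.370 → slack +1.950/-1.320; half-tol=0.315, Σhalf²=0.566025
  +F: nom +10.200 → Σnom=-24.040; wc +0.190/-0.190 → slack +2.140/-1.510; half-tol=0.190, Σhalf²=0.602125
  +G: nom +26.900 → Σnom=2.860; wc +0.410/-0.410 → slack +2.550/-1.920; half-tol=0.410, Σhalf²=0.770225
  +H: nom +5.030 → Σnom=7.890; wc +0.210/-0.190 → slack +2.760/-2.110; half-tol=0.200, Σhalf²=0.810225
  +I: nom +32.500 → Σnom=40.390; wc +0.190/-0.400 → slack +2.950/-2.510; half-tol=0.295, Σhalf²=0.897250
Nominal = 40.390. Worst-case = [40.390 - 2.510, 40.390 + 2.950] = [37.880, 43.340]. RSS = √0.897250 = 0.947.

nominal=40.390 wc=[37.880,43.340] rss=0.947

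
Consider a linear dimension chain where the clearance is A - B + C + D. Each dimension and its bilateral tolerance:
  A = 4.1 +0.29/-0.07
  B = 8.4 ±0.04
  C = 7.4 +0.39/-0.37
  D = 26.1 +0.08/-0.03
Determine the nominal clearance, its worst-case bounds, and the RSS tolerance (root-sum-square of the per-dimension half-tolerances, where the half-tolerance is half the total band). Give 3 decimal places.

Stack each dimension's contribution:
  +A: nom +4.100 → Σnom=4.100; wc +0.290/-0.070 → slack +0.290/-0.070; half-tol=0.180, Σhalf²=0.032400
  -B: nom -8.400 → Σnom=-4.300; wc +0.040/-0.040 → slack +0.330/-0.110; half-tol=0.040, Σhalf²=0.034000
  +C: nom +7.400 → Σnom=3.100; wc +0.390/-0.370 → slack +0.720/-0.480; half-tol=0.380, Σhalf²=0.178400
  +D: nom +26.100 → Σnom=29.200; wc +0.080/-0.030 → slack +0.800/-0.510; half-tol=0.055, Σhalf²=0.181425
Nominal = 29.200. Worst-case = [29.200 - 0.510, 29.200 + 0.800] = [28.690, 30.000]. RSS = √0.181425 = 0.426.

nominal=29.200 wc=[28.690,30.000] rss=0.426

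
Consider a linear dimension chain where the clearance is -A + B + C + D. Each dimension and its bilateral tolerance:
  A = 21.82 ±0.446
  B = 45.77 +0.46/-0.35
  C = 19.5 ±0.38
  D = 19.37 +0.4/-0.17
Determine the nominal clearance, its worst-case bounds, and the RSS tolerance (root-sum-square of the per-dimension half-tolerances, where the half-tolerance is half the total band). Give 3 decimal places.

nominal=62.820 wc=[61.474,64.506] rss=0.767

Stack each dimension's contribution:
  -A: nom -21.820 → Σnom=-21.820; wc +0.446/-0.446 → slack +0.446/-0.446; half-tol=0.446, Σhalf²=0.198916
  +B: nom +45.770 → Σnom=23.950; wc +0.460/-0.350 → slack +0.906/-0.796; half-tol=0.405, Σhalf²=0.362941
  +C: nom +19.500 → Σnom=43.450; wc +0.380/-0.380 → slack +1.286/-1.176; half-tol=0.380, Σhalf²=0.507341
  +D: nom +19.370 → Σnom=62.820; wc +0.400/-0.170 → slack +1.686/-1.346; half-tol=0.285, Σhalf²=0.588566
Nominal = 62.820. Worst-case = [62.820 - 1.346, 62.820 + 1.686] = [61.474, 64.506]. RSS = √0.588566 = 0.767.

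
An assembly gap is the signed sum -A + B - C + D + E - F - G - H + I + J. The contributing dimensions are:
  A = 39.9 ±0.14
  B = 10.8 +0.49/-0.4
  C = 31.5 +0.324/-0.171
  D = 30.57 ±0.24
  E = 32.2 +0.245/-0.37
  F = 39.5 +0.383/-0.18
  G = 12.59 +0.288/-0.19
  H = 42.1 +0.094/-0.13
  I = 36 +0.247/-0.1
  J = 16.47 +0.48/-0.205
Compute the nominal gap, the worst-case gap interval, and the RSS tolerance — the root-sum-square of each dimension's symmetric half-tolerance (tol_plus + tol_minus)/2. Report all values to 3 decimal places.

nominal=-39.550 wc=[-42.094,-37.037] rss=0.853

Stack each dimension's contribution:
  -A: nom -39.900 → Σnom=-39.900; wc +0.140/-0.140 → slack +0.140/-0.140; half-tol=0.140, Σhalf²=0.019600
  +B: nom +10.800 → Σnom=-29.100; wc +0.490/-0.400 → slack +0.630/-0.540; half-tol=0.445, Σhalf²=0.217625
  -C: nom -31.500 → Σnom=-60.600; wc +0.171/-0.324 → slack +0.801/-0.864; half-tol=0.247, Σhalf²=0.278881
  +D: nom +30.570 → Σnom=-30.030; wc +0.240/-0.240 → slack +1.041/-1.104; half-tol=0.240, Σhalf²=0.336481
  +E: nom +32.200 → Σnom=2.170; wc +0.245/-0.370 → slack +1.286/-1.474; half-tol=0.307, Σhalf²=0.431038
  -F: nom -39.500 → Σnom=-37.330; wc +0.180/-0.383 → slack +1.466/-1.857; half-tol=0.281, Σhalf²=0.510280
  -G: nom -12.590 → Σnom=-49.920; wc +0.190/-0.288 → slack +1.656/-2.145; half-tol=0.239, Σhalf²=0.567401
  -H: nom -42.100 → Σnom=-92.020; wc +0.130/-0.094 → slack +1.786/-2.239; half-tol=0.112, Σhalf²=0.579945
  +I: nom +36.000 → Σnom=-56.020; wc +0.247/-0.100 → slack +2.033/-2.339; half-tol=0.173, Σhalf²=0.610047
  +J: nom +16.470 → Σnom=-39.550; wc +0.480/-0.205 → slack +2.513/-2.544; half-tol=0.342, Σhalf²=0.727353
Nominal = -39.550. Worst-case = [-39.550 - 2.544, -39.550 + 2.513] = [-42.094, -37.037]. RSS = √0.727353 = 0.853.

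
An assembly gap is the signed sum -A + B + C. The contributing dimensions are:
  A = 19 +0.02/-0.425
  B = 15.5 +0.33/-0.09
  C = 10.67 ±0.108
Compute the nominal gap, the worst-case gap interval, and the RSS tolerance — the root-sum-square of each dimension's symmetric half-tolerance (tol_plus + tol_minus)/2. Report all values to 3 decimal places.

nominal=7.170 wc=[6.952,8.033] rss=0.324

Stack each dimension's contribution:
  -A: nom -19.000 → Σnom=-19.000; wc +0.425/-0.020 → slack +0.425/-0.020; half-tol=0.223, Σhalf²=0.049506
  +B: nom +15.500 → Σnom=-3.500; wc +0.330/-0.090 → slack +0.755/-0.110; half-tol=0.210, Σhalf²=0.093606
  +C: nom +10.670 → Σnom=7.170; wc +0.108/-0.108 → slack +0.863/-0.218; half-tol=0.108, Σhalf²=0.105270
Nominal = 7.170. Worst-case = [7.170 - 0.218, 7.170 + 0.863] = [6.952, 8.033]. RSS = √0.105270 = 0.324.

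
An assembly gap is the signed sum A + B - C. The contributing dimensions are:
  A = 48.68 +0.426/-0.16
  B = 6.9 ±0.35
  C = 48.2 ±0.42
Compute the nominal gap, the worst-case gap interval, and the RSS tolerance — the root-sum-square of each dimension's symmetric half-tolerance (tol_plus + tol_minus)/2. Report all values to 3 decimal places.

nominal=7.380 wc=[6.450,8.576] rss=0.620

Stack each dimension's contribution:
  +A: nom +48.680 → Σnom=48.680; wc +0.426/-0.160 → slack +0.426/-0.160; half-tol=0.293, Σhalf²=0.085849
  +B: nom +6.900 → Σnom=55.580; wc +0.350/-0.350 → slack +0.776/-0.510; half-tol=0.350, Σhalf²=0.208349
  -C: nom -48.200 → Σnom=7.380; wc +0.420/-0.420 → slack +1.196/-0.930; half-tol=0.420, Σhalf²=0.384749
Nominal = 7.380. Worst-case = [7.380 - 0.930, 7.380 + 1.196] = [6.450, 8.576]. RSS = √0.384749 = 0.620.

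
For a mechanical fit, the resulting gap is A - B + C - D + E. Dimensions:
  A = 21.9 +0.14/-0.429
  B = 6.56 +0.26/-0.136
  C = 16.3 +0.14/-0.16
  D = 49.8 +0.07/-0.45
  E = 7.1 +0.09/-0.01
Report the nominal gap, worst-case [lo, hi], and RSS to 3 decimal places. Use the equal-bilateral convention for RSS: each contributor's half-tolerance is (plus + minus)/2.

Stack each dimension's contribution:
  +A: nom +21.900 → Σnom=21.900; wc +0.140/-0.429 → slack +0.140/-0.429; half-tol=0.284, Σhalf²=0.080940
  -B: nom -6.560 → Σnom=15.340; wc +0.136/-0.260 → slack +0.276/-0.689; half-tol=0.198, Σhalf²=0.120144
  +C: nom +16.300 → Σnom=31.640; wc +0.140/-0.160 → slack +0.416/-0.849; half-tol=0.150, Σhalf²=0.142644
  -D: nom -49.800 → Σnom=-18.160; wc +0.450/-0.070 → slack +0.866/-0.919; half-tol=0.260, Σhalf²=0.210244
  +E: nom +7.100 → Σnom=-11.060; wc +0.090/-0.010 → slack +0.956/-0.929; half-tol=0.050, Σhalf²=0.212744
Nominal = -11.060. Worst-case = [-11.060 - 0.929, -11.060 + 0.956] = [-11.989, -10.104]. RSS = √0.212744 = 0.461.

nominal=-11.060 wc=[-11.989,-10.104] rss=0.461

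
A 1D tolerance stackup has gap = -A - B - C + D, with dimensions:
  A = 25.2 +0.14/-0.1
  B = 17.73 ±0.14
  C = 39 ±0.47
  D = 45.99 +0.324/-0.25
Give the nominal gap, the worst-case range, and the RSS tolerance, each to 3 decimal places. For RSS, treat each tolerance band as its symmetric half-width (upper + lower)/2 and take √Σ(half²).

nominal=-35.940 wc=[-36.940,-34.906] rss=0.581

Stack each dimension's contribution:
  -A: nom -25.200 → Σnom=-25.200; wc +0.100/-0.140 → slack +0.100/-0.140; half-tol=0.120, Σhalf²=0.014400
  -B: nom -17.730 → Σnom=-42.930; wc +0.140/-0.140 → slack +0.240/-0.280; half-tol=0.140, Σhalf²=0.034000
  -C: nom -39.000 → Σnom=-81.930; wc +0.470/-0.470 → slack +0.710/-0.750; half-tol=0.470, Σhalf²=0.254900
  +D: nom +45.990 → Σnom=-35.940; wc +0.324/-0.250 → slack +1.034/-1.000; half-tol=0.287, Σhalf²=0.337269
Nominal = -35.940. Worst-case = [-35.940 - 1.000, -35.940 + 1.034] = [-36.940, -34.906]. RSS = √0.337269 = 0.581.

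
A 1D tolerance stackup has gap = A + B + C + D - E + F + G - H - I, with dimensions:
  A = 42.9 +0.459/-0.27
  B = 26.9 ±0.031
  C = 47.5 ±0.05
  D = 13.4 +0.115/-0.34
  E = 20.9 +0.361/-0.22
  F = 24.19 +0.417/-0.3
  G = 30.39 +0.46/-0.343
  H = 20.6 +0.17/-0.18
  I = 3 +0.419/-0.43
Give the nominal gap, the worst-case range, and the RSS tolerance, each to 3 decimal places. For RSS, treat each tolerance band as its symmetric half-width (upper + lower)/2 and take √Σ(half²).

nominal=140.780 wc=[138.496,143.142] rss=0.879

Stack each dimension's contribution:
  +A: nom +42.900 → Σnom=42.900; wc +0.459/-0.270 → slack +0.459/-0.270; half-tol=0.365, Σhalf²=0.132860
  +B: nom +26.900 → Σnom=69.800; wc +0.031/-0.031 → slack +0.490/-0.301; half-tol=0.031, Σhalf²=0.133821
  +C: nom +47.500 → Σnom=117.300; wc +0.050/-0.050 → slack +0.540/-0.351; half-tol=0.050, Σhalf²=0.136321
  +D: nom +13.400 → Σnom=130.700; wc +0.115/-0.340 → slack +0.655/-0.691; half-tol=0.228, Σhalf²=0.188078
  -E: nom -20.900 → Σnom=109.800; wc +0.220/-0.361 → slack +0.875/-1.052; half-tol=0.290, Σhalf²=0.272468
  +F: nom +24.190 → Σnom=133.990; wc +0.417/-0.300 → slack +1.292/-1.352; half-tol=0.358, Σhalf²=0.400990
  +G: nom +30.390 → Σnom=164.380; wc +0.460/-0.343 → slack +1.752/-1.695; half-tol=0.402, Σhalf²=0.562192
  -H: nom -20.600 → Σnom=143.780; wc +0.180/-0.170 → slack +1.932/-1.865; half-tol=0.175, Σhalf²=0.592817
  -I: nom -3.000 → Σnom=140.780; wc +0.430/-0.419 → slack +2.362/-2.284; half-tol=0.424, Σhalf²=0.773017
Nominal = 140.780. Worst-case = [140.780 - 2.284, 140.780 + 2.362] = [138.496, 143.142]. RSS = √0.773017 = 0.879.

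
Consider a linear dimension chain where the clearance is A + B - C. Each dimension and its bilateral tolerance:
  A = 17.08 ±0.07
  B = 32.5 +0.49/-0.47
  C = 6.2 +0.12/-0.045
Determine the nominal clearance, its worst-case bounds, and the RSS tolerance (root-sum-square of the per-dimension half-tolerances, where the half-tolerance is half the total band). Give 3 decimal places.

Stack each dimension's contribution:
  +A: nom +17.080 → Σnom=17.080; wc +0.070/-0.070 → slack +0.070/-0.070; half-tol=0.070, Σhalf²=0.004900
  +B: nom +32.500 → Σnom=49.580; wc +0.490/-0.470 → slack +0.560/-0.540; half-tol=0.480, Σhalf²=0.235300
  -C: nom -6.200 → Σnom=43.380; wc +0.045/-0.120 → slack +0.605/-0.660; half-tol=0.082, Σhalf²=0.242106
Nominal = 43.380. Worst-case = [43.380 - 0.660, 43.380 + 0.605] = [42.720, 43.985]. RSS = √0.242106 = 0.492.

nominal=43.380 wc=[42.720,43.985] rss=0.492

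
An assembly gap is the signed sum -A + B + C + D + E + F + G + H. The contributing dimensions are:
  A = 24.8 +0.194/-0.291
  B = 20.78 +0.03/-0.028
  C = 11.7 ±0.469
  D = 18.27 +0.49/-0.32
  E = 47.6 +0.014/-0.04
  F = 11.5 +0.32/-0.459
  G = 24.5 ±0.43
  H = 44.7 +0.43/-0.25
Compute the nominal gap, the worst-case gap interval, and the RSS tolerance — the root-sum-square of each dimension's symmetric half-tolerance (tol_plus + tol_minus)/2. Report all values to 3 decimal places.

Stack each dimension's contribution:
  -A: nom -24.800 → Σnom=-24.800; wc +0.291/-0.194 → slack +0.291/-0.194; half-tol=0.242, Σhalf²=0.058806
  +B: nom +20.780 → Σnom=-4.020; wc +0.030/-0.028 → slack +0.321/-0.222; half-tol=0.029, Σhalf²=0.059647
  +C: nom +11.700 → Σnom=7.680; wc +0.469/-0.469 → slack +0.790/-0.691; half-tol=0.469, Σhalf²=0.279608
  +D: nom +18.270 → Σnom=25.950; wc +0.490/-0.320 → slack +1.280/-1.011; half-tol=0.405, Σhalf²=0.443633
  +E: nom +47.600 → Σnom=73.550; wc +0.014/-0.040 → slack +1.294/-1.051; half-tol=0.027, Σhalf²=0.444362
  +F: nom +11.500 → Σnom=85.050; wc +0.320/-0.459 → slack +1.614/-1.510; half-tol=0.390, Σhalf²=0.596073
  +G: nom +24.500 → Σnom=109.550; wc +0.430/-0.430 → slack +2.044/-1.940; half-tol=0.430, Σhalf²=0.780972
  +H: nom +44.700 → Σnom=154.250; wc +0.430/-0.250 → slack +2.474/-2.190; half-tol=0.340, Σhalf²=0.896572
Nominal = 154.250. Worst-case = [154.250 - 2.190, 154.250 + 2.474] = [152.060, 156.724]. RSS = √0.896572 = 0.947.

nominal=154.250 wc=[152.060,156.724] rss=0.947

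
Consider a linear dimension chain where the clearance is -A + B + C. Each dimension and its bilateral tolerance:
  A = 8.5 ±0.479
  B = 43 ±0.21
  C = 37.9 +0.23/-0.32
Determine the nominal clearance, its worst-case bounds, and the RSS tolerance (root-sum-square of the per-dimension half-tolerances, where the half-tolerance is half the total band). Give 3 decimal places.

nominal=72.400 wc=[71.391,73.319] rss=0.591

Stack each dimension's contribution:
  -A: nom -8.500 → Σnom=-8.500; wc +0.479/-0.479 → slack +0.479/-0.479; half-tol=0.479, Σhalf²=0.229441
  +B: nom +43.000 → Σnom=34.500; wc +0.210/-0.210 → slack +0.689/-0.689; half-tol=0.210, Σhalf²=0.273541
  +C: nom +37.900 → Σnom=72.400; wc +0.230/-0.320 → slack +0.919/-1.009; half-tol=0.275, Σhalf²=0.349166
Nominal = 72.400. Worst-case = [72.400 - 1.009, 72.400 + 0.919] = [71.391, 73.319]. RSS = √0.349166 = 0.591.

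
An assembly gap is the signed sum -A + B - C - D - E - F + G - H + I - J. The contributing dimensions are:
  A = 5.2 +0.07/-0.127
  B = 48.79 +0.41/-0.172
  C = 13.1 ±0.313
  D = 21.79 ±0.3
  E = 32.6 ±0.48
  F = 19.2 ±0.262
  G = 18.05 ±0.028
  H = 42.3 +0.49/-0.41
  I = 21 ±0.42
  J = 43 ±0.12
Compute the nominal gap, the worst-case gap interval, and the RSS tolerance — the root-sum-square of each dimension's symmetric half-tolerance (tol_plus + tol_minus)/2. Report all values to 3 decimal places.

Stack each dimension's contribution:
  -A: nom -5.200 → Σnom=-5.200; wc +0.127/-0.070 → slack +0.127/-0.070; half-tol=0.099, Σhalf²=0.009702
  +B: nom +48.790 → Σnom=43.590; wc +0.410/-0.172 → slack +0.537/-0.242; half-tol=0.291, Σhalf²=0.094383
  -C: nom -13.100 → Σnom=30.490; wc +0.313/-0.313 → slack +0.850/-0.555; half-tol=0.313, Σhalf²=0.192352
  -D: nom -21.790 → Σnom=8.700; wc +0.300/-0.300 → slack +1.150/-0.855; half-tol=0.300, Σhalf²=0.282352
  -E: nom -32.600 → Σnom=-23.900; wc +0.480/-0.480 → slack +1.630/-1.335; half-tol=0.480, Σhalf²=0.512752
  -F: nom -19.200 → Σnom=-43.100; wc +0.262/-0.262 → slack +1.892/-1.597; half-tol=0.262, Σhalf²=0.581396
  +G: nom +18.050 → Σnom=-25.050; wc +0.028/-0.028 → slack +1.920/-1.625; half-tol=0.028, Σhalf²=0.582180
  -H: nom -42.300 → Σnom=-67.350; wc +0.410/-0.490 → slack +2.330/-2.115; half-tol=0.450, Σhalf²=0.784680
  +I: nom +21.000 → Σnom=-46.350; wc +0.420/-0.420 → slack +2.750/-2.535; half-tol=0.420, Σhalf²=0.961080
  -J: nom -43.000 → Σnom=-89.350; wc +0.120/-0.120 → slack +2.870/-2.655; half-tol=0.120, Σhalf²=0.975480
Nominal = -89.350. Worst-case = [-89.350 - 2.655, -89.350 + 2.870] = [-92.005, -86.480]. RSS = √0.975480 = 0.988.

nominal=-89.350 wc=[-92.005,-86.480] rss=0.988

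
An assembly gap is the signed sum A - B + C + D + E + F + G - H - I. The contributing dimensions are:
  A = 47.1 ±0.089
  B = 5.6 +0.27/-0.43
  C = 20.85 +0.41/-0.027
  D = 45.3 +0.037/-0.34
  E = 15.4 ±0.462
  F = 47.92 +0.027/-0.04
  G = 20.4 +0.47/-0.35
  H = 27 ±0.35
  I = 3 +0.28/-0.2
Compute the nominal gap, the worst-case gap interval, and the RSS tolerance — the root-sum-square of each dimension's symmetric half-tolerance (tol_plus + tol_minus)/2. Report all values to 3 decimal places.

nominal=161.370 wc=[159.162,163.845] rss=0.881

Stack each dimension's contribution:
  +A: nom +47.100 → Σnom=47.100; wc +0.089/-0.089 → slack +0.089/-0.089; half-tol=0.089, Σhalf²=0.007921
  -B: nom -5.600 → Σnom=41.500; wc +0.430/-0.270 → slack +0.519/-0.359; half-tol=0.350, Σhalf²=0.130421
  +C: nom +20.850 → Σnom=62.350; wc +0.410/-0.027 → slack +0.929/-0.386; half-tol=0.218, Σhalf²=0.178163
  +D: nom +45.300 → Σnom=107.650; wc +0.037/-0.340 → slack +0.966/-0.726; half-tol=0.189, Σhalf²=0.213695
  +E: nom +15.400 → Σnom=123.050; wc +0.462/-0.462 → slack +1.428/-1.188; half-tol=0.462, Σhalf²=0.427140
  +F: nom +47.920 → Σnom=170.970; wc +0.027/-0.040 → slack +1.455/-1.228; half-tol=0.034, Σhalf²=0.428262
  +G: nom +20.400 → Σnom=191.370; wc +0.470/-0.350 → slack +1.925/-1.578; half-tol=0.410, Σhalf²=0.596362
  -H: nom -27.000 → Σnom=164.370; wc +0.350/-0.350 → slack +2.275/-1.928; half-tol=0.350, Σhalf²=0.718862
  -I: nom -3.000 → Σnom=161.370; wc +0.200/-0.280 → slack +2.475/-2.208; half-tol=0.240, Σhalf²=0.776462
Nominal = 161.370. Worst-case = [161.370 - 2.208, 161.370 + 2.475] = [159.162, 163.845]. RSS = √0.776462 = 0.881.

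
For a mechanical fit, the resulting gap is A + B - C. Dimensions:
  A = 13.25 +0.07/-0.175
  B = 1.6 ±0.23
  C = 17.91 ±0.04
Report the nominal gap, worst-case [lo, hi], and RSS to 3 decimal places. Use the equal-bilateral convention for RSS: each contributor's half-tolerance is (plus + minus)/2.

Stack each dimension's contribution:
  +A: nom +13.250 → Σnom=13.250; wc +0.070/-0.175 → slack +0.070/-0.175; half-tol=0.122, Σhalf²=0.015006
  +B: nom +1.600 → Σnom=14.850; wc +0.230/-0.230 → slack +0.300/-0.405; half-tol=0.230, Σhalf²=0.067906
  -C: nom -17.910 → Σnom=-3.060; wc +0.040/-0.040 → slack +0.340/-0.445; half-tol=0.040, Σhalf²=0.069506
Nominal = -3.060. Worst-case = [-3.060 - 0.445, -3.060 + 0.340] = [-3.505, -2.720]. RSS = √0.069506 = 0.264.

nominal=-3.060 wc=[-3.505,-2.720] rss=0.264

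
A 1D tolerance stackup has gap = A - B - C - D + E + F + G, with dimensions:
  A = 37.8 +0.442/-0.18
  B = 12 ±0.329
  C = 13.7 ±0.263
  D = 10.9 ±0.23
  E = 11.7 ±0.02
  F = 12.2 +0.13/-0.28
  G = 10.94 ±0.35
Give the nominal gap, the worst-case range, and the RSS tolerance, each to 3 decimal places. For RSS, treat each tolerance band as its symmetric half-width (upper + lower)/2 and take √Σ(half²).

Stack each dimension's contribution:
  +A: nom +37.800 → Σnom=37.800; wc +0.442/-0.180 → slack +0.442/-0.180; half-tol=0.311, Σhalf²=0.096721
  -B: nom -12.000 → Σnom=25.800; wc +0.329/-0.329 → slack +0.771/-0.509; half-tol=0.329, Σhalf²=0.204962
  -C: nom -13.700 → Σnom=12.100; wc +0.263/-0.263 → slack +1.034/-0.772; half-tol=0.263, Σhalf²=0.274131
  -D: nom -10.900 → Σnom=1.200; wc +0.230/-0.230 → slack +1.264/-1.002; half-tol=0.230, Σhalf²=0.327031
  +E: nom +11.700 → Σnom=12.900; wc +0.020/-0.020 → slack +1.284/-1.022; half-tol=0.020, Σhalf²=0.327431
  +F: nom +12.200 → Σnom=25.100; wc +0.130/-0.280 → slack +1.414/-1.302; half-tol=0.205, Σhalf²=0.369456
  +G: nom +10.940 → Σnom=36.040; wc +0.350/-0.350 → slack +1.764/-1.652; half-tol=0.350, Σhalf²=0.491956
Nominal = 36.040. Worst-case = [36.040 - 1.652, 36.040 + 1.764] = [34.388, 37.804]. RSS = √0.491956 = 0.701.

nominal=36.040 wc=[34.388,37.804] rss=0.701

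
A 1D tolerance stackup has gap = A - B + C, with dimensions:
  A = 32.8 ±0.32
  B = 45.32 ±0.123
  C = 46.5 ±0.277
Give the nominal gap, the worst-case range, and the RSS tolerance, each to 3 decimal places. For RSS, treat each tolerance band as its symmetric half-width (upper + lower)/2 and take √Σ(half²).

Stack each dimension's contribution:
  +A: nom +32.800 → Σnom=32.800; wc +0.320/-0.320 → slack +0.320/-0.320; half-tol=0.320, Σhalf²=0.102400
  -B: nom -45.320 → Σnom=-12.520; wc +0.123/-0.123 → slack +0.443/-0.443; half-tol=0.123, Σhalf²=0.117529
  +C: nom +46.500 → Σnom=33.980; wc +0.277/-0.277 → slack +0.720/-0.720; half-tol=0.277, Σhalf²=0.194258
Nominal = 33.980. Worst-case = [33.980 - 0.720, 33.980 + 0.720] = [33.260, 34.700]. RSS = √0.194258 = 0.441.

nominal=33.980 wc=[33.260,34.700] rss=0.441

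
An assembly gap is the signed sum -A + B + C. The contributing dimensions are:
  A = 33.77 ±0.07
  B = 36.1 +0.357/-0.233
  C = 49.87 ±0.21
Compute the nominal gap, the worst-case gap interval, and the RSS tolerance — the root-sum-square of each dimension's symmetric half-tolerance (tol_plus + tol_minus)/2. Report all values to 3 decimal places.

Stack each dimension's contribution:
  -A: nom -33.770 → Σnom=-33.770; wc +0.070/-0.070 → slack +0.070/-0.070; half-tol=0.070, Σhalf²=0.004900
  +B: nom +36.100 → Σnom=2.330; wc +0.357/-0.233 → slack +0.427/-0.303; half-tol=0.295, Σhalf²=0.091925
  +C: nom +49.870 → Σnom=52.200; wc +0.210/-0.210 → slack +0.637/-0.513; half-tol=0.210, Σhalf²=0.136025
Nominal = 52.200. Worst-case = [52.200 - 0.513, 52.200 + 0.637] = [51.687, 52.837]. RSS = √0.136025 = 0.369.

nominal=52.200 wc=[51.687,52.837] rss=0.369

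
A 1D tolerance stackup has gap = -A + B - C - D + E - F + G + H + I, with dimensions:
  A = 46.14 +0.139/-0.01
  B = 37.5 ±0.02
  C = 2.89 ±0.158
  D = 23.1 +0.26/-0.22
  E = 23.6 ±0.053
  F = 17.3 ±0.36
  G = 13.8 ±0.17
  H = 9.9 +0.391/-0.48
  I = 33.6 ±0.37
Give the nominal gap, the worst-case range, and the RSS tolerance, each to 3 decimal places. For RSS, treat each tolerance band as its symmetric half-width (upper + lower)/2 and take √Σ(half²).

Stack each dimension's contribution:
  -A: nom -46.140 → Σnom=-46.140; wc +0.010/-0.139 → slack +0.010/-0.139; half-tol=0.075, Σhalf²=0.005550
  +B: nom +37.500 → Σnom=-8.640; wc +0.020/-0.020 → slack +0.030/-0.159; half-tol=0.020, Σhalf²=0.005950
  -C: nom -2.890 → Σnom=-11.530; wc +0.158/-0.158 → slack +0.188/-0.317; half-tol=0.158, Σhalf²=0.030914
  -D: nom -23.100 → Σnom=-34.630; wc +0.220/-0.260 → slack +0.408/-0.577; half-tol=0.240, Σhalf²=0.088514
  +E: nom +23.600 → Σnom=-11.030; wc +0.053/-0.053 → slack +0.461/-0.630; half-tol=0.053, Σhalf²=0.091323
  -F: nom -17.300 → Σnom=-28.330; wc +0.360/-0.360 → slack +0.821/-0.990; half-tol=0.360, Σhalf²=0.220923
  +G: nom +13.800 → Σnom=-14.530; wc +0.170/-0.170 → slack +0.991/-1.160; half-tol=0.170, Σhalf²=0.249823
  +H: nom +9.900 → Σnom=-4.630; wc +0.391/-0.480 → slack +1.382/-1.640; half-tol=0.435, Σhalf²=0.439484
  +I: nom +33.600 → Σnom=28.970; wc +0.370/-0.370 → slack +1.752/-2.010; half-tol=0.370, Σhalf²=0.576384
Nominal = 28.970. Worst-case = [28.970 - 2.010, 28.970 + 1.752] = [26.960, 30.722]. RSS = √0.576384 = 0.759.

nominal=28.970 wc=[26.960,30.722] rss=0.759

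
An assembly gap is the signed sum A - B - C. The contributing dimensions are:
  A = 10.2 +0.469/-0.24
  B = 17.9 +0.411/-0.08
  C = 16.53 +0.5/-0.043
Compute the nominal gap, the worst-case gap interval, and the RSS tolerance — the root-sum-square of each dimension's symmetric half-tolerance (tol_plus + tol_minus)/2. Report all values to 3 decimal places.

Stack each dimension's contribution:
  +A: nom +10.200 → Σnom=10.200; wc +0.469/-0.240 → slack +0.469/-0.240; half-tol=0.354, Σhalf²=0.125670
  -B: nom -17.900 → Σnom=-7.700; wc +0.080/-0.411 → slack +0.549/-0.651; half-tol=0.245, Σhalf²=0.185940
  -C: nom -16.530 → Σnom=-24.230; wc +0.043/-0.500 → slack +0.592/-1.151; half-tol=0.272, Σhalf²=0.259653
Nominal = -24.230. Worst-case = [-24.230 - 1.151, -24.230 + 0.592] = [-25.381, -23.638]. RSS = √0.259653 = 0.510.

nominal=-24.230 wc=[-25.381,-23.638] rss=0.510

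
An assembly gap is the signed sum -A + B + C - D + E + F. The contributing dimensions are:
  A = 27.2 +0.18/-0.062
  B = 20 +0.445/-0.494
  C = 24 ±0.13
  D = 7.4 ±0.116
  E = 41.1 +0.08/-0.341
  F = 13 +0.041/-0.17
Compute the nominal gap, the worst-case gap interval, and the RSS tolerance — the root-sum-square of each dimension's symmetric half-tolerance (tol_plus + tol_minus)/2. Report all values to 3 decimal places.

nominal=63.500 wc=[62.069,64.374] rss=0.566

Stack each dimension's contribution:
  -A: nom -27.200 → Σnom=-27.200; wc +0.062/-0.180 → slack +0.062/-0.180; half-tol=0.121, Σhalf²=0.014641
  +B: nom +20.000 → Σnom=-7.200; wc +0.445/-0.494 → slack +0.507/-0.674; half-tol=0.470, Σhalf²=0.235071
  +C: nom +24.000 → Σnom=16.800; wc +0.130/-0.130 → slack +0.637/-0.804; half-tol=0.130, Σhalf²=0.251971
  -D: nom -7.400 → Σnom=9.400; wc +0.116/-0.116 → slack +0.753/-0.920; half-tol=0.116, Σhalf²=0.265427
  +E: nom +41.100 → Σnom=50.500; wc +0.080/-0.341 → slack +0.833/-1.261; half-tol=0.211, Σhalf²=0.309738
  +F: nom +13.000 → Σnom=63.500; wc +0.041/-0.170 → slack +0.874/-1.431; half-tol=0.106, Σhalf²=0.320868
Nominal = 63.500. Worst-case = [63.500 - 1.431, 63.500 + 0.874] = [62.069, 64.374]. RSS = √0.320868 = 0.566.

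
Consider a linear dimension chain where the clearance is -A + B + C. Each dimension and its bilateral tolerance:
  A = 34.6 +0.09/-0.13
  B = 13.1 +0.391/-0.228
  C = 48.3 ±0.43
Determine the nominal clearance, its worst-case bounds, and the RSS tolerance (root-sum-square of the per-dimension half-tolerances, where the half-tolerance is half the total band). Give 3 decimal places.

Stack each dimension's contribution:
  -A: nom -34.600 → Σnom=-34.600; wc +0.130/-0.090 → slack +0.130/-0.090; half-tol=0.110, Σhalf²=0.012100
  +B: nom +13.100 → Σnom=-21.500; wc +0.391/-0.228 → slack +0.521/-0.318; half-tol=0.309, Σhalf²=0.107890
  +C: nom +48.300 → Σnom=26.800; wc +0.430/-0.430 → slack +0.951/-0.748; half-tol=0.430, Σhalf²=0.292790
Nominal = 26.800. Worst-case = [26.800 - 0.748, 26.800 + 0.951] = [26.052, 27.751]. RSS = √0.292790 = 0.541.

nominal=26.800 wc=[26.052,27.751] rss=0.541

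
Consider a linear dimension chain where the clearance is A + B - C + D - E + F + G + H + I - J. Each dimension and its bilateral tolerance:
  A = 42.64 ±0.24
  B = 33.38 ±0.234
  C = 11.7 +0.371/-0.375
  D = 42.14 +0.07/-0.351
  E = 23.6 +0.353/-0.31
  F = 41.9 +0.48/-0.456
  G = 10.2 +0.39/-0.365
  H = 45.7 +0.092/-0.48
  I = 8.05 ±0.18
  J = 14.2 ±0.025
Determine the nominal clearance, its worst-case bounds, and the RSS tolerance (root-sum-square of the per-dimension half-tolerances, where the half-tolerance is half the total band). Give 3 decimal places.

nominal=174.510 wc=[171.455,176.906] rss=0.939

Stack each dimension's contribution:
  +A: nom +42.640 → Σnom=42.640; wc +0.240/-0.240 → slack +0.240/-0.240; half-tol=0.240, Σhalf²=0.057600
  +B: nom +33.380 → Σnom=76.020; wc +0.234/-0.234 → slack +0.474/-0.474; half-tol=0.234, Σhalf²=0.112356
  -C: nom -11.700 → Σnom=64.320; wc +0.375/-0.371 → slack +0.849/-0.845; half-tol=0.373, Σhalf²=0.251485
  +D: nom +42.140 → Σnom=106.460; wc +0.070/-0.351 → slack +0.919/-1.196; half-tol=0.210, Σhalf²=0.295795
  -E: nom -23.600 → Σnom=82.860; wc +0.310/-0.353 → slack +1.229/-1.549; half-tol=0.332, Σhalf²=0.405688
  +F: nom +41.900 → Σnom=124.760; wc +0.480/-0.456 → slack +1.709/-2.005; half-tol=0.468, Σhalf²=0.624711
  +G: nom +10.200 → Σnom=134.960; wc +0.390/-0.365 → slack +2.099/-2.370; half-tol=0.378, Σhalf²=0.767218
  +H: nom +45.700 → Σnom=180.660; wc +0.092/-0.480 → slack +2.191/-2.850; half-tol=0.286, Σhalf²=0.849014
  +I: nom +8.050 → Σnom=188.710; wc +0.180/-0.180 → slack +2.371/-3.030; half-tol=0.180, Σhalf²=0.881414
  -J: nom -14.200 → Σnom=174.510; wc +0.025/-0.025 → slack +2.396/-3.055; half-tol=0.025, Σhalf²=0.882039
Nominal = 174.510. Worst-case = [174.510 - 3.055, 174.510 + 2.396] = [171.455, 176.906]. RSS = √0.882039 = 0.939.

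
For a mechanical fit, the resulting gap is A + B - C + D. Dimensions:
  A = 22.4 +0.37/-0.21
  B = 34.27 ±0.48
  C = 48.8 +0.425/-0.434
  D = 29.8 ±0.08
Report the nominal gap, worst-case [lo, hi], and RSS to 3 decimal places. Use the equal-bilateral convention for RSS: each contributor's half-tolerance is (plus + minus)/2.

Stack each dimension's contribution:
  +A: nom +22.400 → Σnom=22.400; wc +0.370/-0.210 → slack +0.370/-0.210; half-tol=0.290, Σhalf²=0.084100
  +B: nom +34.270 → Σnom=56.670; wc +0.480/-0.480 → slack +0.850/-0.690; half-tol=0.480, Σhalf²=0.314500
  -C: nom -48.800 → Σnom=7.870; wc +0.434/-0.425 → slack +1.284/-1.115; half-tol=0.429, Σhalf²=0.498970
  +D: nom +29.800 → Σnom=37.670; wc +0.080/-0.080 → slack +1.364/-1.195; half-tol=0.080, Σhalf²=0.505370
Nominal = 37.670. Worst-case = [37.670 - 1.195, 37.670 + 1.364] = [36.475, 39.034]. RSS = √0.505370 = 0.711.

nominal=37.670 wc=[36.475,39.034] rss=0.711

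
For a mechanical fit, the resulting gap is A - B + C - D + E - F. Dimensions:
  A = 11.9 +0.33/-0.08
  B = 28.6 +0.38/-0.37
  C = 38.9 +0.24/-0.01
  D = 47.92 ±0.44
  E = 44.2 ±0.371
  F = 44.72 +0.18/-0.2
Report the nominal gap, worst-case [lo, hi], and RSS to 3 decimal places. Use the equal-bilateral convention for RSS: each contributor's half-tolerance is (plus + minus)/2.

Stack each dimension's contribution:
  +A: nom +11.900 → Σnom=11.900; wc +0.330/-0.080 → slack +0.330/-0.080; half-tol=0.205, Σhalf²=0.042025
  -B: nom -28.600 → Σnom=-16.700; wc +0.370/-0.380 → slack +0.700/-0.460; half-tol=0.375, Σhalf²=0.182650
  +C: nom +38.900 → Σnom=22.200; wc +0.240/-0.010 → slack +0.940/-0.470; half-tol=0.125, Σhalf²=0.198275
  -D: nom -47.920 → Σnom=-25.720; wc +0.440/-0.440 → slack +1.380/-0.910; half-tol=0.440, Σhalf²=0.391875
  +E: nom +44.200 → Σnom=18.480; wc +0.371/-0.371 → slack +1.751/-1.281; half-tol=0.371, Σhalf²=0.529516
  -F: nom -44.720 → Σnom=-26.240; wc +0.200/-0.180 → slack +1.951/-1.461; half-tol=0.190, Σhalf²=0.565616
Nominal = -26.240. Worst-case = [-26.240 - 1.461, -26.240 + 1.951] = [-27.701, -24.289]. RSS = √0.565616 = 0.752.

nominal=-26.240 wc=[-27.701,-24.289] rss=0.752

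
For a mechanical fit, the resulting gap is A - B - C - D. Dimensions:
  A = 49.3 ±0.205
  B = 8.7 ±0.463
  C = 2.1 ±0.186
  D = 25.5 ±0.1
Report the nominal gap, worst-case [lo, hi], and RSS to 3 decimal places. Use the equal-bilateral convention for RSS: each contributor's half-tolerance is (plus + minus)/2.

nominal=13.000 wc=[12.046,13.954] rss=0.549

Stack each dimension's contribution:
  +A: nom +49.300 → Σnom=49.300; wc +0.205/-0.205 → slack +0.205/-0.205; half-tol=0.205, Σhalf²=0.042025
  -B: nom -8.700 → Σnom=40.600; wc +0.463/-0.463 → slack +0.668/-0.668; half-tol=0.463, Σhalf²=0.256394
  -C: nom -2.100 → Σnom=38.500; wc +0.186/-0.186 → slack +0.854/-0.854; half-tol=0.186, Σhalf²=0.290990
  -D: nom -25.500 → Σnom=13.000; wc +0.100/-0.100 → slack +0.954/-0.954; half-tol=0.100, Σhalf²=0.300990
Nominal = 13.000. Worst-case = [13.000 - 0.954, 13.000 + 0.954] = [12.046, 13.954]. RSS = √0.300990 = 0.549.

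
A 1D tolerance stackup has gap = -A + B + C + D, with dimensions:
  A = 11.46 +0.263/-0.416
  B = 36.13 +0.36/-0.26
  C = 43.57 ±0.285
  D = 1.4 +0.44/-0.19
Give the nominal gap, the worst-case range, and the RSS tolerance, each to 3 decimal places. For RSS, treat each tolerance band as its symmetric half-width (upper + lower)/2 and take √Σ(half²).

Stack each dimension's contribution:
  -A: nom -11.460 → Σnom=-11.460; wc +0.416/-0.263 → slack +0.416/-0.263; half-tol=0.340, Σhalf²=0.115260
  +B: nom +36.130 → Σnom=24.670; wc +0.360/-0.260 → slack +0.776/-0.523; half-tol=0.310, Σhalf²=0.211360
  +C: nom +43.570 → Σnom=68.240; wc +0.285/-0.285 → slack +1.061/-0.808; half-tol=0.285, Σhalf²=0.292585
  +D: nom +1.400 → Σnom=69.640; wc +0.440/-0.190 → slack +1.501/-0.998; half-tol=0.315, Σhalf²=0.391810
Nominal = 69.640. Worst-case = [69.640 - 0.998, 69.640 + 1.501] = [68.642, 71.141]. RSS = √0.391810 = 0.626.

nominal=69.640 wc=[68.642,71.141] rss=0.626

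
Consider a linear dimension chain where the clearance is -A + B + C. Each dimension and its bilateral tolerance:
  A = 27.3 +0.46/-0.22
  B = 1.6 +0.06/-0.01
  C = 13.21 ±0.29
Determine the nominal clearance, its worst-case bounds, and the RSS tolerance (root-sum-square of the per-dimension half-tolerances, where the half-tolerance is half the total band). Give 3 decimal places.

Stack each dimension's contribution:
  -A: nom -27.300 → Σnom=-27.300; wc +0.220/-0.460 → slack +0.220/-0.460; half-tol=0.340, Σhalf²=0.115600
  +B: nom +1.600 → Σnom=-25.700; wc +0.060/-0.010 → slack +0.280/-0.470; half-tol=0.035, Σhalf²=0.116825
  +C: nom +13.210 → Σnom=-12.490; wc +0.290/-0.290 → slack +0.570/-0.760; half-tol=0.290, Σhalf²=0.200925
Nominal = -12.490. Worst-case = [-12.490 - 0.760, -12.490 + 0.570] = [-13.250, -11.920]. RSS = √0.200925 = 0.448.

nominal=-12.490 wc=[-13.250,-11.920] rss=0.448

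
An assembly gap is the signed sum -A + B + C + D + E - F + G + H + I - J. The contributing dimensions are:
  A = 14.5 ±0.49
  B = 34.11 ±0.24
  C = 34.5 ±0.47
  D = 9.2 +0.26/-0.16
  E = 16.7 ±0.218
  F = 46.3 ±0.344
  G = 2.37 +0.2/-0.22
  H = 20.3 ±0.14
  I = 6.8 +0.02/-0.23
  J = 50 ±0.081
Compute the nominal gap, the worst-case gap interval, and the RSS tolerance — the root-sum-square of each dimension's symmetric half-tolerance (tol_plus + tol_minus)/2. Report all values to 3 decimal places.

Stack each dimension's contribution:
  -A: nom -14.500 → Σnom=-14.500; wc +0.490/-0.490 → slack +0.490/-0.490; half-tol=0.490, Σhalf²=0.240100
  +B: nom +34.110 → Σnom=19.610; wc +0.240/-0.240 → slack +0.730/-0.730; half-tol=0.240, Σhalf²=0.297700
  +C: nom +34.500 → Σnom=54.110; wc +0.470/-0.470 → slack +1.200/-1.200; half-tol=0.470, Σhalf²=0.518600
  +D: nom +9.200 → Σnom=63.310; wc +0.260/-0.160 → slack +1.460/-1.360; half-tol=0.210, Σhalf²=0.562700
  +E: nom +16.700 → Σnom=80.010; wc +0.218/-0.218 → slack +1.678/-1.578; half-tol=0.218, Σhalf²=0.610224
  -F: nom -46.300 → Σnom=33.710; wc +0.344/-0.344 → slack +2.022/-1.922; half-tol=0.344, Σhalf²=0.728560
  +G: nom +2.370 → Σnom=36.080; wc +0.200/-0.220 → slack +2.222/-2.142; half-tol=0.210, Σhalf²=0.772660
  +H: nom +20.300 → Σnom=56.380; wc +0.140/-0.140 → slack +2.362/-2.282; half-tol=0.140, Σhalf²=0.792260
  +I: nom +6.800 → Σnom=63.180; wc +0.020/-0.230 → slack +2.382/-2.512; half-tol=0.125, Σhalf²=0.807885
  -J: nom -50.000 → Σnom=13.180; wc +0.081/-0.081 → slack +2.463/-2.593; half-tol=0.081, Σhalf²=0.814446
Nominal = 13.180. Worst-case = [13.180 - 2.593, 13.180 + 2.463] = [10.587, 15.643]. RSS = √0.814446 = 0.902.

nominal=13.180 wc=[10.587,15.643] rss=0.902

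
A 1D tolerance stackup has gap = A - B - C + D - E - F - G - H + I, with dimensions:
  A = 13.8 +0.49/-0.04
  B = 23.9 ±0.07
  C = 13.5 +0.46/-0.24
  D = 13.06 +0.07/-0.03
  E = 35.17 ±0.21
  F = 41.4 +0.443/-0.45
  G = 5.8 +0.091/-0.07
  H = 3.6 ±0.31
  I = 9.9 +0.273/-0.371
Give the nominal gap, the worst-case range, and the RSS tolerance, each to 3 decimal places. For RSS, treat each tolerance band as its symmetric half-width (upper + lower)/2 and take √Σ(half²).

Stack each dimension's contribution:
  +A: nom +13.800 → Σnom=13.800; wc +0.490/-0.040 → slack +0.490/-0.040; half-tol=0.265, Σhalf²=0.070225
  -B: nom -23.900 → Σnom=-10.100; wc +0.070/-0.070 → slack +0.560/-0.110; half-tol=0.070, Σhalf²=0.075125
  -C: nom -13.500 → Σnom=-23.600; wc +0.240/-0.460 → slack +0.800/-0.570; half-tol=0.350, Σhalf²=0.197625
  +D: nom +13.060 → Σnom=-10.540; wc +0.070/-0.030 → slack +0.870/-0.600; half-tol=0.050, Σhalf²=0.200125
  -E: nom -35.170 → Σnom=-45.710; wc +0.210/-0.210 → slack +1.080/-0.810; half-tol=0.210, Σhalf²=0.244225
  -F: nom -41.400 → Σnom=-87.110; wc +0.450/-0.443 → slack +1.530/-1.253; half-tol=0.447, Σhalf²=0.443587
  -G: nom -5.800 → Σnom=-92.910; wc +0.070/-0.091 → slack +1.600/-1.344; half-tol=0.081, Σhalf²=0.450068
  -H: nom -3.600 → Σnom=-96.510; wc +0.310/-0.310 → slack +1.910/-1.654; half-tol=0.310, Σhalf²=0.546168
  +I: nom +9.900 → Σnom=-86.610; wc +0.273/-0.371 → slack +2.183/-2.025; half-tol=0.322, Σhalf²=0.649852
Nominal = -86.610. Worst-case = [-86.610 - 2.025, -86.610 + 2.183] = [-88.635, -84.427]. RSS = √0.649852 = 0.806.

nominal=-86.610 wc=[-88.635,-84.427] rss=0.806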